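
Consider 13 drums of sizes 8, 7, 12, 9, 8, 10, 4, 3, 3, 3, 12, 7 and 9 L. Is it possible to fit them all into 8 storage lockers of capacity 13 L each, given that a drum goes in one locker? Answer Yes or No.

Total = 95 L; ⌈95/13⌉ = 8.
9 drums each exceed half the capacity and cannot share a locker, forcing at least 9 storage lockers.
At least 9 storage lockers are required, but only 8 are allowed.

No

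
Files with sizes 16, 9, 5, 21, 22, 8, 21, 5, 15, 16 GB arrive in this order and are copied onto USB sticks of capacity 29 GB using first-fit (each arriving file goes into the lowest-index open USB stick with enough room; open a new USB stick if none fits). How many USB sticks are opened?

  16 → USB stick 1 (new)  [load 16/29]
  9 → USB stick 1  [load 25/29]
  5 → USB stick 2 (new)  [load 5/29]
  21 → USB stick 2  [load 26/29]
  22 → USB stick 3 (new)  [load 22/29]
  8 → USB stick 4 (new)  [load 8/29]
  21 → USB stick 4  [load 29/29]
  5 → USB stick 3  [load 27/29]
  15 → USB stick 5 (new)  [load 15/29]
  16 → USB stick 6 (new)  [load 16/29]
6 USB sticks opened.

6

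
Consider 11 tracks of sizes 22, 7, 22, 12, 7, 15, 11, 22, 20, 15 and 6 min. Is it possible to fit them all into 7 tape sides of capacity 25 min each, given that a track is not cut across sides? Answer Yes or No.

No

Total = 159 min; ⌈159/25⌉ = 7.
The bound of 7 does not rule out 7, but exhaustive search shows no assignment into 7 tape sides of capacity 25 min exists — the minimum is 8.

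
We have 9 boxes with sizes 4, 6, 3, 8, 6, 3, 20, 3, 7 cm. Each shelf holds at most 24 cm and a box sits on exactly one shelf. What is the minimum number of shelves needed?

Total = 20 + 8 + 7 + 6 + 6 + 4 + 3 + 3 + 3 = 60 cm.
Lower bound: ⌈60/24⌉ = 3 shelves.
A packing using 3 shelves:
  shelf 1: 20 + 4 = 24
  shelf 2: 8 + 7 + 6 + 3 = 24
  shelf 3: 6 + 3 + 3 = 12
This matches the lower bound, so 3 is optimal.

3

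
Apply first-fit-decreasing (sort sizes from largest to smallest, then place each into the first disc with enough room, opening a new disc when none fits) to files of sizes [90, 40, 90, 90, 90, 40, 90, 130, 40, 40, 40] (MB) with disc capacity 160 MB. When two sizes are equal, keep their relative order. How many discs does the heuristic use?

6

Sorted descending: 130, 90, 90, 90, 90, 90, 40, 40, 40, 40, 40.
  130 → disc 1 (new)  [load 130/160]
  90 → disc 2 (new)  [load 90/160]
  90 → disc 3 (new)  [load 90/160]
  90 → disc 4 (new)  [load 90/160]
  90 → disc 5 (new)  [load 90/160]
  90 → disc 6 (new)  [load 90/160]
  40 → disc 2  [load 130/160]
  40 → disc 3  [load 130/160]
  40 → disc 4  [load 130/160]
  40 → disc 5  [load 130/160]
  40 → disc 6  [load 130/160]
6 discs opened.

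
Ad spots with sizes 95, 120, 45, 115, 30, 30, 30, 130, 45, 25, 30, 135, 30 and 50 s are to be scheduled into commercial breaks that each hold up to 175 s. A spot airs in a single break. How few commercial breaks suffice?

Total = 135 + 130 + 120 + 115 + 95 + 50 + 45 + 45 + 30 + 30 + 30 + 30 + 30 + 25 = 910 s.
Lower bound: ⌈910/175⌉ = 6 commercial breaks.
A packing using 6 commercial breaks:
  break 1: 135 + 30 = 165
  break 2: 130 + 45 = 175
  break 3: 120 + 50 = 170
  break 4: 115 + 45 = 160
  break 5: 95 + 30 + 30 = 155
  break 6: 30 + 30 + 25 = 85
This matches the lower bound, so 6 is optimal.

6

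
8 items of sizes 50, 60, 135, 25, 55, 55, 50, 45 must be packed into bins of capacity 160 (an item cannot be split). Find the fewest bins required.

3

Total = 135 + 60 + 55 + 55 + 50 + 50 + 45 + 25 = 475.
Lower bound: ⌈475/160⌉ = 3 bins.
A packing using 3 bins:
  bin 1: 135 + 25 = 160
  bin 2: 60 + 55 + 45 = 160
  bin 3: 55 + 50 + 50 = 155
This matches the lower bound, so 3 is optimal.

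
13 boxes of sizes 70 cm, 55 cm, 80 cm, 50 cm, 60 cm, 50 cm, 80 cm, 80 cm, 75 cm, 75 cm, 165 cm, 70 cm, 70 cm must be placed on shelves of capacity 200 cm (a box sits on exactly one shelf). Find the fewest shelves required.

Total = 165 + 80 + 80 + 80 + 75 + 75 + 70 + 70 + 70 + 60 + 55 + 50 + 50 = 980 cm.
Lower bound: ⌈980/200⌉ = 5 shelves.
A packing using 6 shelves:
  shelf 1: 165 = 165
  shelf 2: 80 + 80 = 160
  shelf 3: 80 + 75 = 155
  shelf 4: 75 + 70 + 55 = 200
  shelf 5: 70 + 70 + 60 = 200
  shelf 6: 50 + 50 = 100
No arrangement into 5 shelves stays within capacity, so 6 is optimal.

6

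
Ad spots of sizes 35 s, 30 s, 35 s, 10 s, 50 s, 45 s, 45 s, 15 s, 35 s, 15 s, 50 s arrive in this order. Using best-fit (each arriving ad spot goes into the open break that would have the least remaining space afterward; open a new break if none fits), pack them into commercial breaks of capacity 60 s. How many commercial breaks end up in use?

  35 → break 1 (new)  [load 35/60]
  30 → break 2 (new)  [load 30/60]
  35 → break 3 (new)  [load 35/60]
  10 → break 1  [load 45/60]
  50 → break 4 (new)  [load 50/60]
  45 → break 5 (new)  [load 45/60]
  45 → break 6 (new)  [load 45/60]
  15 → break 1  [load 60/60]
  35 → break 7 (new)  [load 35/60]
  15 → break 5  [load 60/60]
  50 → break 8 (new)  [load 50/60]
8 commercial breaks opened.

8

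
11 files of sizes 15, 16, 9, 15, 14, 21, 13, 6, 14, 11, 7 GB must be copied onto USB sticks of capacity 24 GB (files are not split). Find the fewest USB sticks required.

7

Total = 21 + 16 + 15 + 15 + 14 + 14 + 13 + 11 + 9 + 7 + 6 = 141 GB.
Lower bound: ⌈141/24⌉ = 6 USB sticks.
Also, 7 files each exceed 12 GB, and no two of those can share a USB stick, so at least 7 USB sticks are needed.
A packing using 7 USB sticks:
  USB stick 1: 21 = 21
  USB stick 2: 16 + 7 = 23
  USB stick 3: 15 + 9 = 24
  USB stick 4: 15 + 6 = 21
  USB stick 5: 14 = 14
  USB stick 6: 14 = 14
  USB stick 7: 13 + 11 = 24
This matches the lower bound, so 7 is optimal.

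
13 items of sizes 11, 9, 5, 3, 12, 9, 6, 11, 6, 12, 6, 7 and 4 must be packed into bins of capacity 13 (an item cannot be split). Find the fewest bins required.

Total = 12 + 12 + 11 + 11 + 9 + 9 + 7 + 6 + 6 + 6 + 5 + 4 + 3 = 101.
Lower bound: ⌈101/13⌉ = 8 bins.
A packing using 9 bins:
  bin 1: 12 = 12
  bin 2: 12 = 12
  bin 3: 11 = 11
  bin 4: 11 = 11
  bin 5: 9 + 4 = 13
  bin 6: 9 + 3 = 12
  bin 7: 7 + 6 = 13
  bin 8: 6 + 6 = 12
  bin 9: 5 = 5
No arrangement into 8 bins stays within capacity, so 9 is optimal.

9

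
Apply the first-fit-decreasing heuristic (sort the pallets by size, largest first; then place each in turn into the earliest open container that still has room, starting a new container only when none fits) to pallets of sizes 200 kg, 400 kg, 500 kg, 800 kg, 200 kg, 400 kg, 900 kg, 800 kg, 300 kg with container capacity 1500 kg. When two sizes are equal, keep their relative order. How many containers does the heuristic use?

Sorted descending: 900, 800, 800, 500, 400, 400, 300, 200, 200.
  900 → container 1 (new)  [load 900/1500]
  800 → container 2 (new)  [load 800/1500]
  800 → container 3 (new)  [load 800/1500]
  500 → container 1  [load 1400/1500]
  400 → container 2  [load 1200/1500]
  400 → container 3  [load 1200/1500]
  300 → container 2  [load 1500/1500]
  200 → container 3  [load 1400/1500]
  200 → container 4 (new)  [load 200/1500]
4 containers opened.

4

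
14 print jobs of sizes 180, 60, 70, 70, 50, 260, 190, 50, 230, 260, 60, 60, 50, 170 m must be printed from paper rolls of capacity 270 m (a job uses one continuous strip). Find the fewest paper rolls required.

Total = 260 + 260 + 230 + 190 + 180 + 170 + 70 + 70 + 60 + 60 + 60 + 50 + 50 + 50 = 1760 m.
Lower bound: ⌈1760/270⌉ = 7 paper rolls.
A packing using 7 paper rolls:
  roll 1: 260 = 260
  roll 2: 260 = 260
  roll 3: 230 = 230
  roll 4: 190 + 70 = 260
  roll 5: 180 + 70 = 250
  roll 6: 170 + 60 = 230
  roll 7: 60 + 60 + 50 + 50 + 50 = 270
This matches the lower bound, so 7 is optimal.

7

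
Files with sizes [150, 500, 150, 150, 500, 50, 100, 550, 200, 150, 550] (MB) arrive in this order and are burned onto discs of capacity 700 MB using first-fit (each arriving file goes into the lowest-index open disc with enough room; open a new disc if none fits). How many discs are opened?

5

  150 → disc 1 (new)  [load 150/700]
  500 → disc 1  [load 650/700]
  150 → disc 2 (new)  [load 150/700]
  150 → disc 2  [load 300/700]
  500 → disc 3 (new)  [load 500/700]
  50 → disc 1  [load 700/700]
  100 → disc 2  [load 400/700]
  550 → disc 4 (new)  [load 550/700]
  200 → disc 2  [load 600/700]
  150 → disc 3  [load 650/700]
  550 → disc 5 (new)  [load 550/700]
5 discs opened.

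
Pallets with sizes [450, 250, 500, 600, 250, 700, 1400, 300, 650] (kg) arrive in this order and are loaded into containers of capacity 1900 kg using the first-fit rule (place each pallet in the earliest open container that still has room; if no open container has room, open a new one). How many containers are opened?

3

  450 → container 1 (new)  [load 450/1900]
  250 → container 1  [load 700/1900]
  500 → container 1  [load 1200/1900]
  600 → container 1  [load 1800/1900]
  250 → container 2 (new)  [load 250/1900]
  700 → container 2  [load 950/1900]
  1400 → container 3 (new)  [load 1400/1900]
  300 → container 2  [load 1250/1900]
  650 → container 2  [load 1900/1900]
3 containers opened.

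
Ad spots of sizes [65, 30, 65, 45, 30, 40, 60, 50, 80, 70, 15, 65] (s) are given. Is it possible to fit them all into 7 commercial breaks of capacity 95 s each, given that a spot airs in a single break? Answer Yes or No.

Total = 615 s; ⌈615/95⌉ = 7.
The bound of 7 does not rule out 7, but exhaustive search shows no assignment into 7 commercial breaks of capacity 95 s exists — the minimum is 8.

No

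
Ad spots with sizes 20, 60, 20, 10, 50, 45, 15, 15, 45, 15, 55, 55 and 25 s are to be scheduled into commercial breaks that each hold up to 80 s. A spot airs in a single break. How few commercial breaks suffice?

6

Total = 60 + 55 + 55 + 50 + 45 + 45 + 25 + 20 + 20 + 15 + 15 + 15 + 10 = 430 s.
Lower bound: ⌈430/80⌉ = 6 commercial breaks.
A packing using 6 commercial breaks:
  break 1: 60 + 20 = 80
  break 2: 55 + 25 = 80
  break 3: 55 + 20 = 75
  break 4: 50 + 15 + 15 = 80
  break 5: 45 + 15 + 10 = 70
  break 6: 45 = 45
This matches the lower bound, so 6 is optimal.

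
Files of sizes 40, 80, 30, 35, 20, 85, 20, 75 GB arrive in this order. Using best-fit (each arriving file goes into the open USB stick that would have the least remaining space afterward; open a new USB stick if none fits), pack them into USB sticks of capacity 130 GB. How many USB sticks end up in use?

4

  40 → USB stick 1 (new)  [load 40/130]
  80 → USB stick 1  [load 120/130]
  30 → USB stick 2 (new)  [load 30/130]
  35 → USB stick 2  [load 65/130]
  20 → USB stick 2  [load 85/130]
  85 → USB stick 3 (new)  [load 85/130]
  20 → USB stick 2  [load 105/130]
  75 → USB stick 4 (new)  [load 75/130]
4 USB sticks opened.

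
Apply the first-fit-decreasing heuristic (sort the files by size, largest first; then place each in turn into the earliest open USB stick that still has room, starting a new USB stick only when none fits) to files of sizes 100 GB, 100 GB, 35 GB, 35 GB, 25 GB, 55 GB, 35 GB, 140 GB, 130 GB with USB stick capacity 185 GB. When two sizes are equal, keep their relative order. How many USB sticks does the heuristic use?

Sorted descending: 140, 130, 100, 100, 55, 35, 35, 35, 25.
  140 → USB stick 1 (new)  [load 140/185]
  130 → USB stick 2 (new)  [load 130/185]
  100 → USB stick 3 (new)  [load 100/185]
  100 → USB stick 4 (new)  [load 100/185]
  55 → USB stick 2  [load 185/185]
  35 → USB stick 1  [load 175/185]
  35 → USB stick 3  [load 135/185]
  35 → USB stick 3  [load 170/185]
  25 → USB stick 4  [load 125/185]
4 USB sticks opened.

4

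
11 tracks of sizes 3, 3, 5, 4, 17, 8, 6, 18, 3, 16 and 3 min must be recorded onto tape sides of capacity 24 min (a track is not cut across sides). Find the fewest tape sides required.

Total = 18 + 17 + 16 + 8 + 6 + 5 + 4 + 3 + 3 + 3 + 3 = 86 min.
Lower bound: ⌈86/24⌉ = 4 tape sides.
A packing using 4 tape sides:
  side 1: 18 + 6 = 24
  side 2: 17 + 5 = 22
  side 3: 16 + 8 = 24
  side 4: 4 + 3 + 3 + 3 + 3 = 16
This matches the lower bound, so 4 is optimal.

4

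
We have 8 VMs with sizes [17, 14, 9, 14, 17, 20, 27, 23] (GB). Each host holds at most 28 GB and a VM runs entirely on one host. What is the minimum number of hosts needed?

6

Total = 27 + 23 + 20 + 17 + 17 + 14 + 14 + 9 = 141 GB.
Lower bound: ⌈141/28⌉ = 6 hosts.
A packing using 6 hosts:
  host 1: 27 = 27
  host 2: 23 = 23
  host 3: 20 = 20
  host 4: 17 + 9 = 26
  host 5: 17 = 17
  host 6: 14 + 14 = 28
This matches the lower bound, so 6 is optimal.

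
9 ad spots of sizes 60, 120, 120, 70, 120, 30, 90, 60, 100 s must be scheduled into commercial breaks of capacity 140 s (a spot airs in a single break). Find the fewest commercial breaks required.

7

Total = 120 + 120 + 120 + 100 + 90 + 70 + 60 + 60 + 30 = 770 s.
Lower bound: ⌈770/140⌉ = 6 commercial breaks.
A packing using 7 commercial breaks:
  break 1: 120 = 120
  break 2: 120 = 120
  break 3: 120 = 120
  break 4: 100 + 30 = 130
  break 5: 90 = 90
  break 6: 70 + 60 = 130
  break 7: 60 = 60
No arrangement into 6 commercial breaks stays within capacity, so 7 is optimal.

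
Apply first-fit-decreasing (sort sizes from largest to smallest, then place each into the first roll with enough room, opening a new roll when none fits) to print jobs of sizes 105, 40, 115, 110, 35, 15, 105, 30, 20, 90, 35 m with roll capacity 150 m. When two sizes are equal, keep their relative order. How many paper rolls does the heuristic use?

5

Sorted descending: 115, 110, 105, 105, 90, 40, 35, 35, 30, 20, 15.
  115 → roll 1 (new)  [load 115/150]
  110 → roll 2 (new)  [load 110/150]
  105 → roll 3 (new)  [load 105/150]
  105 → roll 4 (new)  [load 105/150]
  90 → roll 5 (new)  [load 90/150]
  40 → roll 2  [load 150/150]
  35 → roll 1  [load 150/150]
  35 → roll 3  [load 140/150]
  30 → roll 4  [load 135/150]
  20 → roll 5  [load 110/150]
  15 → roll 4  [load 150/150]
5 paper rolls opened.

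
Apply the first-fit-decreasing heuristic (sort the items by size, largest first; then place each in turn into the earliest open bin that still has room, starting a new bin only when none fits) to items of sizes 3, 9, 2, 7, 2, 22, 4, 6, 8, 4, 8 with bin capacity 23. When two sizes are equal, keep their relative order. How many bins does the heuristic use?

Sorted descending: 22, 9, 8, 8, 7, 6, 4, 4, 3, 2, 2.
  22 → bin 1 (new)  [load 22/23]
  9 → bin 2 (new)  [load 9/23]
  8 → bin 2  [load 17/23]
  8 → bin 3 (new)  [load 8/23]
  7 → bin 3  [load 15/23]
  6 → bin 2  [load 23/23]
  4 → bin 3  [load 19/23]
  4 → bin 3  [load 23/23]
  3 → bin 4 (new)  [load 3/23]
  2 → bin 4  [load 5/23]
  2 → bin 4  [load 7/23]
4 bins opened.

4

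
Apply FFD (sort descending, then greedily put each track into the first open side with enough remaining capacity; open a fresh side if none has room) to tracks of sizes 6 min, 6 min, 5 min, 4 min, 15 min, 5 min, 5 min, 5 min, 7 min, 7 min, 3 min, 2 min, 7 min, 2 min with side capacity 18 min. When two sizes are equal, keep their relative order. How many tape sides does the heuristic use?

Sorted descending: 15, 7, 7, 7, 6, 6, 5, 5, 5, 5, 4, 3, 2, 2.
  15 → side 1 (new)  [load 15/18]
  7 → side 2 (new)  [load 7/18]
  7 → side 2  [load 14/18]
  7 → side 3 (new)  [load 7/18]
  6 → side 3  [load 13/18]
  6 → side 4 (new)  [load 6/18]
  5 → side 3  [load 18/18]
  5 → side 4  [load 11/18]
  5 → side 4  [load 16/18]
  5 → side 5 (new)  [load 5/18]
  4 → side 2  [load 18/18]
  3 → side 1  [load 18/18]
  2 → side 4  [load 18/18]
  2 → side 5  [load 7/18]
5 tape sides opened.

5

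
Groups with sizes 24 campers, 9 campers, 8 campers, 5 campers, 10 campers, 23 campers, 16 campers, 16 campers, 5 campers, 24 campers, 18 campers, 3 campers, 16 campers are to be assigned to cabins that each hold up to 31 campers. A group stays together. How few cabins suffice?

7

Total = 24 + 24 + 23 + 18 + 16 + 16 + 16 + 10 + 9 + 8 + 5 + 5 + 3 = 177 campers.
Lower bound: ⌈177/31⌉ = 6 cabins.
Also, 7 groups each exceed 31/2 campers, and no two of those can share a cabin, so at least 7 cabins are needed.
A packing using 7 cabins:
  cabin 1: 24 + 5 = 29
  cabin 2: 24 + 5 = 29
  cabin 3: 23 + 8 = 31
  cabin 4: 18 + 10 + 3 = 31
  cabin 5: 16 + 9 = 25
  cabin 6: 16 = 16
  cabin 7: 16 = 16
This matches the lower bound, so 7 is optimal.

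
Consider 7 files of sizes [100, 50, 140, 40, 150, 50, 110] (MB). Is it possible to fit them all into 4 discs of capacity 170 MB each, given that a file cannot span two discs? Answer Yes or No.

No

Total = 640 MB; ⌈640/170⌉ = 4.
The bound of 4 does not rule out 4, but exhaustive search shows no assignment into 4 discs of capacity 170 MB exists — the minimum is 5.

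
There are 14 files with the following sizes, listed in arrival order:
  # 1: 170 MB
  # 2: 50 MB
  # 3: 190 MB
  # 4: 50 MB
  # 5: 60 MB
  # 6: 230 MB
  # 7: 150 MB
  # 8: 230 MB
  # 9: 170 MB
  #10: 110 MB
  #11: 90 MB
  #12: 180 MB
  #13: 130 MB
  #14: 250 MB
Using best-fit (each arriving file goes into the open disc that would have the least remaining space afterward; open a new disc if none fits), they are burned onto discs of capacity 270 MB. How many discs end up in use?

9

  170 → disc 1 (new)  [load 170/270]
  50 → disc 1  [load 220/270]
  190 → disc 2 (new)  [load 190/270]
  50 → disc 1  [load 270/270]
  60 → disc 2  [load 250/270]
  230 → disc 3 (new)  [load 230/270]
  150 → disc 4 (new)  [load 150/270]
  230 → disc 5 (new)  [load 230/270]
  170 → disc 6 (new)  [load 170/270]
  110 → disc 4  [load 260/270]
  90 → disc 6  [load 260/270]
  180 → disc 7 (new)  [load 180/270]
  130 → disc 8 (new)  [load 130/270]
  250 → disc 9 (new)  [load 250/270]
9 discs opened.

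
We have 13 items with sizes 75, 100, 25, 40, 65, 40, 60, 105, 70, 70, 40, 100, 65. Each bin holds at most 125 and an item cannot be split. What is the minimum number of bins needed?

Total = 105 + 100 + 100 + 75 + 70 + 70 + 65 + 65 + 60 + 40 + 40 + 40 + 25 = 855.
Lower bound: ⌈855/125⌉ = 7 bins.
Also, 8 items each exceed 125/2, and no two of those can share a bin, so at least 8 bins are needed.
A packing using 8 bins:
  bin 1: 105 = 105
  bin 2: 100 + 25 = 125
  bin 3: 100 = 100
  bin 4: 75 + 40 = 115
  bin 5: 70 + 40 = 110
  bin 6: 70 + 40 = 110
  bin 7: 65 + 60 = 125
  bin 8: 65 = 65
This matches the lower bound, so 8 is optimal.

8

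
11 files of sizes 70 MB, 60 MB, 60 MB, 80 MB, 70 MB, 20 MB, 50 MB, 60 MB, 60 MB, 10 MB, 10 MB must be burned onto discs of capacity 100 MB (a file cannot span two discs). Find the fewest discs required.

Total = 80 + 70 + 70 + 60 + 60 + 60 + 60 + 50 + 20 + 10 + 10 = 550 MB.
Lower bound: ⌈550/100⌉ = 6 discs.
Also, 7 files each exceed 50 MB, and no two of those can share a disc, so at least 7 discs are needed.
A packing using 8 discs:
  disc 1: 80 + 20 = 100
  disc 2: 70 + 10 + 10 = 90
  disc 3: 70 = 70
  disc 4: 60 = 60
  disc 5: 60 = 60
  disc 6: 60 = 60
  disc 7: 60 = 60
  disc 8: 50 = 50
No arrangement into 7 discs stays within capacity, so 8 is optimal.

8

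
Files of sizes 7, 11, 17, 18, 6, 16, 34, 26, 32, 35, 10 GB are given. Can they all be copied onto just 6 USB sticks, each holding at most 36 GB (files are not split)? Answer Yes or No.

Total = 212 GB; ⌈212/36⌉ = 6.
The bound of 6 does not rule out 6, but exhaustive search shows no assignment into 6 USB sticks of capacity 36 GB exists — the minimum is 7.

No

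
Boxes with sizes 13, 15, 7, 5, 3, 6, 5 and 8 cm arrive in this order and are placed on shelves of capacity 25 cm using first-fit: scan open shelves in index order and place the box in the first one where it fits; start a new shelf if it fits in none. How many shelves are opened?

  13 → shelf 1 (new)  [load 13/25]
  15 → shelf 2 (new)  [load 15/25]
  7 → shelf 1  [load 20/25]
  5 → shelf 1  [load 25/25]
  3 → shelf 2  [load 18/25]
  6 → shelf 2  [load 24/25]
  5 → shelf 3 (new)  [load 5/25]
  8 → shelf 3  [load 13/25]
3 shelves opened.

3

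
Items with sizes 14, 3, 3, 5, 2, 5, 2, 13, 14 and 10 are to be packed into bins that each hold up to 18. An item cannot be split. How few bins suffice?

4

Total = 14 + 14 + 13 + 10 + 5 + 5 + 3 + 3 + 2 + 2 = 71.
Lower bound: ⌈71/18⌉ = 4 bins.
A packing using 4 bins:
  bin 1: 14 + 3 = 17
  bin 2: 14 + 2 + 2 = 18
  bin 3: 13 + 5 = 18
  bin 4: 10 + 5 + 3 = 18
This matches the lower bound, so 4 is optimal.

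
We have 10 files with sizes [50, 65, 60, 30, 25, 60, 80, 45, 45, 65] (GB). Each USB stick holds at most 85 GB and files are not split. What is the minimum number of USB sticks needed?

Total = 80 + 65 + 65 + 60 + 60 + 50 + 45 + 45 + 30 + 25 = 525 GB.
Lower bound: ⌈525/85⌉ = 7 USB sticks.
Also, 8 files each exceed 85/2 GB, and no two of those can share a USB stick, so at least 8 USB sticks are needed.
A packing using 8 USB sticks:
  USB stick 1: 80 = 80
  USB stick 2: 65 = 65
  USB stick 3: 65 = 65
  USB stick 4: 60 + 25 = 85
  USB stick 5: 60 = 60
  USB stick 6: 50 + 30 = 80
  USB stick 7: 45 = 45
  USB stick 8: 45 = 45
This matches the lower bound, so 8 is optimal.

8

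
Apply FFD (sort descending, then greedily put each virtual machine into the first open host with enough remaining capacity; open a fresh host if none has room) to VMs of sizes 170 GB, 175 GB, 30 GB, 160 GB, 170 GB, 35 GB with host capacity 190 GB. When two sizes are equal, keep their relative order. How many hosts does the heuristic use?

Sorted descending: 175, 170, 170, 160, 35, 30.
  175 → host 1 (new)  [load 175/190]
  170 → host 2 (new)  [load 170/190]
  170 → host 3 (new)  [load 170/190]
  160 → host 4 (new)  [load 160/190]
  35 → host 5 (new)  [load 35/190]
  30 → host 4  [load 190/190]
5 hosts opened.

5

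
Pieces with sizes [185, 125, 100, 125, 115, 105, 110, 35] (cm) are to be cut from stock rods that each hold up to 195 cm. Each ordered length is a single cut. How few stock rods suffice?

7

Total = 185 + 125 + 125 + 115 + 110 + 105 + 100 + 35 = 900 cm.
Lower bound: ⌈900/195⌉ = 5 stock rods.
Also, 7 pieces each exceed 195/2 cm, and no two of those can share a stock rod, so at least 7 stock rods are needed.
A packing using 7 stock rods:
  stock rod 1: 185 = 185
  stock rod 2: 125 + 35 = 160
  stock rod 3: 125 = 125
  stock rod 4: 115 = 115
  stock rod 5: 110 = 110
  stock rod 6: 105 = 105
  stock rod 7: 100 = 100
This matches the lower bound, so 7 is optimal.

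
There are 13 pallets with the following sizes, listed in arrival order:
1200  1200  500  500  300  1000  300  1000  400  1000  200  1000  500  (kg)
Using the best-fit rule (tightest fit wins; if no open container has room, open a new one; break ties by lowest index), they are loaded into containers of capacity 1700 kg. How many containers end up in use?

  1200 → container 1 (new)  [load 1200/1700]
  1200 → container 2 (new)  [load 1200/1700]
  500 → container 1  [load 1700/1700]
  500 → container 2  [load 1700/1700]
  300 → container 3 (new)  [load 300/1700]
  1000 → container 3  [load 1300/1700]
  300 → container 3  [load 1600/1700]
  1000 → container 4 (new)  [load 1000/1700]
  400 → container 4  [load 1400/1700]
  1000 → container 5 (new)  [load 1000/1700]
  200 → container 4  [load 1600/1700]
  1000 → container 6 (new)  [load 1000/1700]
  500 → container 5  [load 1500/1700]
6 containers opened.

6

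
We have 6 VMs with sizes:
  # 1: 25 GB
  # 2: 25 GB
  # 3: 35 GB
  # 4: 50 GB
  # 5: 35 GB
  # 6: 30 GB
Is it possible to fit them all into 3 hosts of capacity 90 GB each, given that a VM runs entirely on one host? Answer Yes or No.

Yes

A valid assignment using 3 hosts:
  host 1: 50 + 35 = 85
  host 2: 35 + 30 + 25 = 90
  host 3: 25 = 25
Every load is within 90 GB, so 3 hosts suffice.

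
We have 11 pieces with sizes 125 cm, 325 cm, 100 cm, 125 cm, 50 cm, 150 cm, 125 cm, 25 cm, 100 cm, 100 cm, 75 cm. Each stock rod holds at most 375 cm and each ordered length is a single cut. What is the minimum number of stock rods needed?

Total = 325 + 150 + 125 + 125 + 125 + 100 + 100 + 100 + 75 + 50 + 25 = 1300 cm.
Lower bound: ⌈1300/375⌉ = 4 stock rods.
A packing using 4 stock rods:
  stock rod 1: 325 + 50 = 375
  stock rod 2: 150 + 125 + 100 = 375
  stock rod 3: 125 + 125 + 100 + 25 = 375
  stock rod 4: 100 + 75 = 175
This matches the lower bound, so 4 is optimal.

4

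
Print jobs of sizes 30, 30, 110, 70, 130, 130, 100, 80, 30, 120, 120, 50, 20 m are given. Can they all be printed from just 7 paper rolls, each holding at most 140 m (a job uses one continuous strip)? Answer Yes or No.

Total = 1020 m; ⌈1020/140⌉ = 8.
At least 8 paper rolls are required, but only 7 are allowed.

No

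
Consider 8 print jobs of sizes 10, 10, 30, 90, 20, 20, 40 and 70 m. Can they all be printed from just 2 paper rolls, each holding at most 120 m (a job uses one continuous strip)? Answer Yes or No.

No

Total = 290 m; ⌈290/120⌉ = 3.
At least 3 paper rolls are required, but only 2 are allowed.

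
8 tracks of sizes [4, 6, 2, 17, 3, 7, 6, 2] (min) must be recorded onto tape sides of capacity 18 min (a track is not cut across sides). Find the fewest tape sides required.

Total = 17 + 7 + 6 + 6 + 4 + 3 + 2 + 2 = 47 min.
Lower bound: ⌈47/18⌉ = 3 tape sides.
A packing using 3 tape sides:
  side 1: 17 = 17
  side 2: 7 + 6 + 4 = 17
  side 3: 6 + 3 + 2 + 2 = 13
This matches the lower bound, so 3 is optimal.

3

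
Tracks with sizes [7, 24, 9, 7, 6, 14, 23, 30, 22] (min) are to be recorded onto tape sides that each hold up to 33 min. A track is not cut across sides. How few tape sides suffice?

5

Total = 30 + 24 + 23 + 22 + 14 + 9 + 7 + 7 + 6 = 142 min.
Lower bound: ⌈142/33⌉ = 5 tape sides.
A packing using 5 tape sides:
  side 1: 30 = 30
  side 2: 24 + 9 = 33
  side 3: 23 + 7 = 30
  side 4: 22 + 7 = 29
  side 5: 14 + 6 = 20
This matches the lower bound, so 5 is optimal.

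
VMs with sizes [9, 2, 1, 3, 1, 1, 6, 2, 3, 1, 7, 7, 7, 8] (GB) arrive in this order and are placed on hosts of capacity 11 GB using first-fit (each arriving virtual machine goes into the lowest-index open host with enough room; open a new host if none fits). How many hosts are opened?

  9 → host 1 (new)  [load 9/11]
  2 → host 1  [load 11/11]
  1 → host 2 (new)  [load 1/11]
  3 → host 2  [load 4/11]
  1 → host 2  [load 5/11]
  1 → host 2  [load 6/11]
  6 → host 3 (new)  [load 6/11]
  2 → host 2  [load 8/11]
  3 → host 2  [load 11/11]
  1 → host 3  [load 7/11]
  7 → host 4 (new)  [load 7/11]
  7 → host 5 (new)  [load 7/11]
  7 → host 6 (new)  [load 7/11]
  8 → host 7 (new)  [load 8/11]
7 hosts opened.

7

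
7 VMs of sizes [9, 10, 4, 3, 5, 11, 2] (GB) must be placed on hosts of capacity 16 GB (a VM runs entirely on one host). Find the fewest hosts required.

Total = 11 + 10 + 9 + 5 + 4 + 3 + 2 = 44 GB.
Lower bound: ⌈44/16⌉ = 3 hosts.
A packing using 3 hosts:
  host 1: 11 + 5 = 16
  host 2: 10 + 4 + 2 = 16
  host 3: 9 + 3 = 12
This matches the lower bound, so 3 is optimal.

3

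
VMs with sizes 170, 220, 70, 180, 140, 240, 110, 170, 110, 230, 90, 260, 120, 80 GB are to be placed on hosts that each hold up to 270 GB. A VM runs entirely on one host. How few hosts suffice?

Total = 260 + 240 + 230 + 220 + 180 + 170 + 170 + 140 + 120 + 110 + 110 + 90 + 80 + 70 = 2190 GB.
Lower bound: ⌈2190/270⌉ = 9 hosts.
A packing using 9 hosts:
  host 1: 260 = 260
  host 2: 240 = 240
  host 3: 230 = 230
  host 4: 220 = 220
  host 5: 180 + 90 = 270
  host 6: 170 + 80 = 250
  host 7: 170 + 70 = 240
  host 8: 140 + 120 = 260
  host 9: 110 + 110 = 220
This matches the lower bound, so 9 is optimal.

9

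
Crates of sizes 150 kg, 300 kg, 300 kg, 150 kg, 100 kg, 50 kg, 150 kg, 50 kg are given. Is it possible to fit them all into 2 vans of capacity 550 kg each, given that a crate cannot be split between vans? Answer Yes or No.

No

Total = 1250 kg; ⌈1250/550⌉ = 3.
At least 3 vans are required, but only 2 are allowed.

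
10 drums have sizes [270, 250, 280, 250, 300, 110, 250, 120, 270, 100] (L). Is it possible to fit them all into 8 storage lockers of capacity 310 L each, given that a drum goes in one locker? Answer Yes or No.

Total = 2200 L; ⌈2200/310⌉ = 8.
The bound of 8 does not rule out 8, but exhaustive search shows no assignment into 8 storage lockers of capacity 310 L exists — the minimum is 9.

No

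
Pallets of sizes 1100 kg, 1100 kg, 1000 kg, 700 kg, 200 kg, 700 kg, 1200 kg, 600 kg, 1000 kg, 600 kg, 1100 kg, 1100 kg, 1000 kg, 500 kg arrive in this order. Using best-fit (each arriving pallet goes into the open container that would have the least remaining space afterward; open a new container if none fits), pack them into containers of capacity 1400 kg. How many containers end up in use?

11

  1100 → container 1 (new)  [load 1100/1400]
  1100 → container 2 (new)  [load 1100/1400]
  1000 → container 3 (new)  [load 1000/1400]
  700 → container 4 (new)  [load 700/1400]
  200 → container 1  [load 1300/1400]
  700 → container 4  [load 1400/1400]
  1200 → container 5 (new)  [load 1200/1400]
  600 → container 6 (new)  [load 600/1400]
  1000 → container 7 (new)  [load 1000/1400]
  600 → container 6  [load 1200/1400]
  1100 → container 8 (new)  [load 1100/1400]
  1100 → container 9 (new)  [load 1100/1400]
  1000 → container 10 (new)  [load 1000/1400]
  500 → container 11 (new)  [load 500/1400]
11 containers opened.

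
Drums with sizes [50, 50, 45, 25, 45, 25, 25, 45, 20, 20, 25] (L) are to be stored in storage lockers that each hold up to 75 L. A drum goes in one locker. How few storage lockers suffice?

Total = 50 + 50 + 45 + 45 + 45 + 25 + 25 + 25 + 25 + 20 + 20 = 375 L.
Lower bound: ⌈375/75⌉ = 5 storage lockers.
A packing using 6 storage lockers:
  locker 1: 50 + 25 = 75
  locker 2: 50 + 25 = 75
  locker 3: 45 + 25 = 70
  locker 4: 45 + 25 = 70
  locker 5: 45 + 20 = 65
  locker 6: 20 = 20
No arrangement into 5 storage lockers stays within capacity, so 6 is optimal.

6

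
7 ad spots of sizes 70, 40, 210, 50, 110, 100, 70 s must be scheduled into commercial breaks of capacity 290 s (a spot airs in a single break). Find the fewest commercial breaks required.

3

Total = 210 + 110 + 100 + 70 + 70 + 50 + 40 = 650 s.
Lower bound: ⌈650/290⌉ = 3 commercial breaks.
A packing using 3 commercial breaks:
  break 1: 210 + 70 = 280
  break 2: 110 + 100 + 70 = 280
  break 3: 50 + 40 = 90
This matches the lower bound, so 3 is optimal.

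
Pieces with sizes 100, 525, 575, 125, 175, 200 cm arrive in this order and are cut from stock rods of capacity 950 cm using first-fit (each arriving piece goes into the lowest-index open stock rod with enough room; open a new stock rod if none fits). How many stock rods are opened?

  100 → stock rod 1 (new)  [load 100/950]
  525 → stock rod 1  [load 625/950]
  575 → stock rod 2 (new)  [load 575/950]
  125 → stock rod 1  [load 750/950]
  175 → stock rod 1  [load 925/950]
  200 → stock rod 2  [load 775/950]
2 stock rods opened.

2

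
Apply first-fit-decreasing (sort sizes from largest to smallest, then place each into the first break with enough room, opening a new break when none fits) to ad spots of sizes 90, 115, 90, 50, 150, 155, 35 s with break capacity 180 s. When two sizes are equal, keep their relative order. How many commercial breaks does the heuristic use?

Sorted descending: 155, 150, 115, 90, 90, 50, 35.
  155 → break 1 (new)  [load 155/180]
  150 → break 2 (new)  [load 150/180]
  115 → break 3 (new)  [load 115/180]
  90 → break 4 (new)  [load 90/180]
  90 → break 4  [load 180/180]
  50 → break 3  [load 165/180]
  35 → break 5 (new)  [load 35/180]
5 commercial breaks opened.

5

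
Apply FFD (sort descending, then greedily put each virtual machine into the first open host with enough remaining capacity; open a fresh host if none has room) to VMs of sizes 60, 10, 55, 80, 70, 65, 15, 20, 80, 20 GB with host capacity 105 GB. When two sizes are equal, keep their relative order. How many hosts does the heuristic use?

6

Sorted descending: 80, 80, 70, 65, 60, 55, 20, 20, 15, 10.
  80 → host 1 (new)  [load 80/105]
  80 → host 2 (new)  [load 80/105]
  70 → host 3 (new)  [load 70/105]
  65 → host 4 (new)  [load 65/105]
  60 → host 5 (new)  [load 60/105]
  55 → host 6 (new)  [load 55/105]
  20 → host 1  [load 100/105]
  20 → host 2  [load 100/105]
  15 → host 3  [load 85/105]
  10 → host 3  [load 95/105]
6 hosts opened.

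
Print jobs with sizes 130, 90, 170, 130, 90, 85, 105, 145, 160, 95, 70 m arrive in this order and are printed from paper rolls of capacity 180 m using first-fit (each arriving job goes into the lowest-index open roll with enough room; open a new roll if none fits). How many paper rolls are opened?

8

  130 → roll 1 (new)  [load 130/180]
  90 → roll 2 (new)  [load 90/180]
  170 → roll 3 (new)  [load 170/180]
  130 → roll 4 (new)  [load 130/180]
  90 → roll 2  [load 180/180]
  85 → roll 5 (new)  [load 85/180]
  105 → roll 6 (new)  [load 105/180]
  145 → roll 7 (new)  [load 145/180]
  160 → roll 8 (new)  [load 160/180]
  95 → roll 5  [load 180/180]
  70 → roll 6  [load 175/180]
8 paper rolls opened.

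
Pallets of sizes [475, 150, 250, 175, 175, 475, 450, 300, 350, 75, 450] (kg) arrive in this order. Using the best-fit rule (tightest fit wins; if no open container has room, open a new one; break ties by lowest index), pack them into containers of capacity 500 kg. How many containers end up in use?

  475 → container 1 (new)  [load 475/500]
  150 → container 2 (new)  [load 150/500]
  250 → container 2  [load 400/500]
  175 → container 3 (new)  [load 175/500]
  175 → container 3  [load 350/500]
  475 → container 4 (new)  [load 475/500]
  450 → container 5 (new)  [load 450/500]
  300 → container 6 (new)  [load 300/500]
  350 → container 7 (new)  [load 350/500]
  75 → container 2  [load 475/500]
  450 → container 8 (new)  [load 450/500]
8 containers opened.

8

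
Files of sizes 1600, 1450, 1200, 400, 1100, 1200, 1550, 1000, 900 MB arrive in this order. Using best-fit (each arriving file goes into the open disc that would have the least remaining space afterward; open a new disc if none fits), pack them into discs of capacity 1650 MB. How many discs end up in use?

  1600 → disc 1 (new)  [load 1600/1650]
  1450 → disc 2 (new)  [load 1450/1650]
  1200 → disc 3 (new)  [load 1200/1650]
  400 → disc 3  [load 1600/1650]
  1100 → disc 4 (new)  [load 1100/1650]
  1200 → disc 5 (new)  [load 1200/1650]
  1550 → disc 6 (new)  [load 1550/1650]
  1000 → disc 7 (new)  [load 1000/1650]
  900 → disc 8 (new)  [load 900/1650]
8 discs opened.

8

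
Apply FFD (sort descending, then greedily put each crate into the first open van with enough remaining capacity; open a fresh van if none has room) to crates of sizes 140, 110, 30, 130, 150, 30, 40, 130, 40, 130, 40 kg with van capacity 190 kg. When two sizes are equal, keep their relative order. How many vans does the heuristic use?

6

Sorted descending: 150, 140, 130, 130, 130, 110, 40, 40, 40, 30, 30.
  150 → van 1 (new)  [load 150/190]
  140 → van 2 (new)  [load 140/190]
  130 → van 3 (new)  [load 130/190]
  130 → van 4 (new)  [load 130/190]
  130 → van 5 (new)  [load 130/190]
  110 → van 6 (new)  [load 110/190]
  40 → van 1  [load 190/190]
  40 → van 2  [load 180/190]
  40 → van 3  [load 170/190]
  30 → van 4  [load 160/190]
  30 → van 4  [load 190/190]
6 vans opened.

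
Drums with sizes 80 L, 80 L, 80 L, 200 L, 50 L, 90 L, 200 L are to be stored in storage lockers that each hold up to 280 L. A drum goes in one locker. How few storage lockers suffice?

3

Total = 200 + 200 + 90 + 80 + 80 + 80 + 50 = 780 L.
Lower bound: ⌈780/280⌉ = 3 storage lockers.
A packing using 3 storage lockers:
  locker 1: 200 + 80 = 280
  locker 2: 200 + 80 = 280
  locker 3: 90 + 80 + 50 = 220
This matches the lower bound, so 3 is optimal.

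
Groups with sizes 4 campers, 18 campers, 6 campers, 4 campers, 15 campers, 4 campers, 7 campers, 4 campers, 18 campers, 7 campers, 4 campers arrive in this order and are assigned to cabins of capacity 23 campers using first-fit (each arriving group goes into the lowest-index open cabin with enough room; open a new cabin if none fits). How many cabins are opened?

5

  4 → cabin 1 (new)  [load 4/23]
  18 → cabin 1  [load 22/23]
  6 → cabin 2 (new)  [load 6/23]
  4 → cabin 2  [load 10/23]
  15 → cabin 3 (new)  [load 15/23]
  4 → cabin 2  [load 14/23]
  7 → cabin 2  [load 21/23]
  4 → cabin 3  [load 19/23]
  18 → cabin 4 (new)  [load 18/23]
  7 → cabin 5 (new)  [load 7/23]
  4 → cabin 3  [load 23/23]
5 cabins opened.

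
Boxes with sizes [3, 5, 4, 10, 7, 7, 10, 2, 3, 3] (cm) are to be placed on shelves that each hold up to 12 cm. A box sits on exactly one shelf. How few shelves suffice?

5

Total = 10 + 10 + 7 + 7 + 5 + 4 + 3 + 3 + 3 + 2 = 54 cm.
Lower bound: ⌈54/12⌉ = 5 shelves.
A packing using 5 shelves:
  shelf 1: 10 + 2 = 12
  shelf 2: 10 = 10
  shelf 3: 7 + 5 = 12
  shelf 4: 7 + 4 = 11
  shelf 5: 3 + 3 + 3 = 9
This matches the lower bound, so 5 is optimal.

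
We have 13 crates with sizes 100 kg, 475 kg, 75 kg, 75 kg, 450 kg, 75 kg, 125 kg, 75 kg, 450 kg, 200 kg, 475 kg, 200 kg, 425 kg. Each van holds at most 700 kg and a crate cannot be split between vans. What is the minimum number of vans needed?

5

Total = 475 + 475 + 450 + 450 + 425 + 200 + 200 + 125 + 100 + 75 + 75 + 75 + 75 = 3200 kg.
Lower bound: ⌈3200/700⌉ = 5 vans.
A packing using 5 vans:
  van 1: 475 + 200 = 675
  van 2: 475 + 200 = 675
  van 3: 450 + 125 + 100 = 675
  van 4: 450 + 75 + 75 + 75 = 675
  van 5: 425 + 75 = 500
This matches the lower bound, so 5 is optimal.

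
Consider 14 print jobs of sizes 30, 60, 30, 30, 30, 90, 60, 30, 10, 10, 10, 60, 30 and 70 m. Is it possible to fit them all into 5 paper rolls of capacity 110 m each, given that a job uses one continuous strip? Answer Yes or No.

Total = 550 m; ⌈550/110⌉ = 5.
The bound of 5 does not rule out 5, but exhaustive search shows no assignment into 5 paper rolls of capacity 110 m exists — the minimum is 6.

No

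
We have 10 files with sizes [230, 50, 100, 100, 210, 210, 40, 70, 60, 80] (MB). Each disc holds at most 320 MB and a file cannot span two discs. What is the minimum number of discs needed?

4

Total = 230 + 210 + 210 + 100 + 100 + 80 + 70 + 60 + 50 + 40 = 1150 MB.
Lower bound: ⌈1150/320⌉ = 4 discs.
A packing using 4 discs:
  disc 1: 230 + 80 = 310
  disc 2: 210 + 100 = 310
  disc 3: 210 + 100 = 310
  disc 4: 70 + 60 + 50 + 40 = 220
This matches the lower bound, so 4 is optimal.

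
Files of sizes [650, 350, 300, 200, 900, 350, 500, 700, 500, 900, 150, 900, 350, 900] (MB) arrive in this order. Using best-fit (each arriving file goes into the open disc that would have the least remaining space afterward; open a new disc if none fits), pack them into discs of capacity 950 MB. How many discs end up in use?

  650 → disc 1 (new)  [load 650/950]
  350 → disc 2 (new)  [load 350/950]
  300 → disc 1  [load 950/950]
  200 → disc 2  [load 550/950]
  900 → disc 3 (new)  [load 900/950]
  350 → disc 2  [load 900/950]
  500 → disc 4 (new)  [load 500/950]
  700 → disc 5 (new)  [load 700/950]
  500 → disc 6 (new)  [load 500/950]
  900 → disc 7 (new)  [load 900/950]
  150 → disc 5  [load 850/950]
  900 → disc 8 (new)  [load 900/950]
  350 → disc 4  [load 850/950]
  900 → disc 9 (new)  [load 900/950]
9 discs opened.

9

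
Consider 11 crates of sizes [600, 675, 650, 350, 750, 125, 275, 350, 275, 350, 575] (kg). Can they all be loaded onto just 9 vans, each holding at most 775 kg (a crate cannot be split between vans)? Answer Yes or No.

A valid assignment using 8 vans:
  van 1: 750 = 750
  van 2: 675 = 675
  van 3: 650 + 125 = 775
  van 4: 600 = 600
  van 5: 575 = 575
  van 6: 350 + 350 = 700
  van 7: 350 + 275 = 625
  van 8: 275 = 275
That uses only 8 ≤ 9, so 9 vans are enough.

Yes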